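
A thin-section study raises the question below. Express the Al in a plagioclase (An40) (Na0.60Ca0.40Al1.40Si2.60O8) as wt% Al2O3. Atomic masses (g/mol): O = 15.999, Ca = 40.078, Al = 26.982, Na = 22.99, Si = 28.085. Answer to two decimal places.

26.57 wt%

Formula mass = 268.613 g/mol.
1.40 Al → 0.7000 mol Al2O3 per formula unit; M(Al2O3) = 101.961, so Al2O3 mass = 71.373 g.
71.373/268.613 × 100 = 26.57 wt%.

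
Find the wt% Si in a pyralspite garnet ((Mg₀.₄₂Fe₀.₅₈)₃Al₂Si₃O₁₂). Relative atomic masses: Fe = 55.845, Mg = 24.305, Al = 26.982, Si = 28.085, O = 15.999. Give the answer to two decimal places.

Formula mass = 1.26*24.305 + 1.74*55.845 + 2*26.982 + 3*28.085 + 12*15.999 = 458.002 g/mol, of which 84.255 g is Si.
So Si makes up 84.255/458.002 = 0.1840 of the mass, i.e. 18.40%.

18.40 wt%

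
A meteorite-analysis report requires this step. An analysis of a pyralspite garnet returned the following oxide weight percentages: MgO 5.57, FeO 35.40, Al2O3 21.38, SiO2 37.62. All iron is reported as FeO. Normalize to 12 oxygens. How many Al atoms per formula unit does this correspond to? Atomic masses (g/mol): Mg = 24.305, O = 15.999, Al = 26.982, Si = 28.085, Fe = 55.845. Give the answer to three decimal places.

5.57 wt% MgO ÷ 40.304 g/mol = 0.13820 mol, giving 0.13820 Mg and 0.13820 O.
35.40 wt% FeO ÷ 71.844 g/mol = 0.49273 mol, giving 0.49273 Fe and 0.49273 O.
21.38 wt% Al2O3 ÷ 101.961 g/mol = 0.20969 mol, giving 0.41938 Al and 0.62907 O.
37.62 wt% SiO2 ÷ 60.083 g/mol = 0.62613 mol, giving 0.62613 Si and 1.25226 O.
Oxygen sums to 2.51226; scaling by 12/2.51226 = 4.77658 puts the formula on 12 O.
Al: 0.41938 × 4.77658 = 2.003 atoms per formula unit.

2.003 Al apfu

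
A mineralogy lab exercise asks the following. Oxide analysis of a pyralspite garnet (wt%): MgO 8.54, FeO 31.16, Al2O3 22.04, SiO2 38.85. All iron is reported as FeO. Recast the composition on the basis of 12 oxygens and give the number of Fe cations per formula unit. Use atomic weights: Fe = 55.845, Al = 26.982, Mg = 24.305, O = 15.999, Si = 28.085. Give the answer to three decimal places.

MgO (M=40.304): mol = 0.21189; Mg = 0.21189, O = 0.21189.
FeO (M=71.844): mol = 0.43372; Fe = 0.43372, O = 0.43372.
Al2O3 (M=101.961): mol = 0.21616; Al = 0.43232, O = 0.64848.
SiO2 (M=60.083): mol = 0.64661; Si = 0.64661, O = 1.29322.
ΣO = 2.58731; factor = 12/ΣO = 4.63802.
Fe apfu = 0.43372 × 4.63802 = 2.012.

2.012 Fe apfu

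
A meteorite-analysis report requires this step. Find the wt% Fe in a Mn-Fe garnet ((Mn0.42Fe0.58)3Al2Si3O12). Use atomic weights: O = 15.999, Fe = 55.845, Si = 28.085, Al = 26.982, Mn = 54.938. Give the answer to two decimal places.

M((Mn0.42Fe0.58)3Al2Si3O12) = 496.599 g/mol.
Fe contributes 1.74 × 55.845 = 97.170 g per mole.
97.170/496.599 = 0.1957 → 19.57%.

19.57 weight percent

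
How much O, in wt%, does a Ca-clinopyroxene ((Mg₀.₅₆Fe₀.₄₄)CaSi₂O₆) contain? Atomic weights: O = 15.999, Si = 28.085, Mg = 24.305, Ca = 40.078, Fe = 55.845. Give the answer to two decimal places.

Formula mass = 0.56×24.305 + 0.44×55.845 + 1×40.078 + 2×28.085 + 6×15.999 = 230.425 g/mol, of which 95.994 g is O.
So O makes up 95.994/230.425 = 0.4166 of the mass, i.e. 41.66%.

41.66 wt%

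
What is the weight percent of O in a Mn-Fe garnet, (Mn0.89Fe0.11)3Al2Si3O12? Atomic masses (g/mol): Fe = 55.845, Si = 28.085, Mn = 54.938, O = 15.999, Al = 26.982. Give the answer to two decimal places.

38.76 mass %

Formula mass = 2.67*54.938 + 0.33*55.845 + 2*26.982 + 3*28.085 + 12*15.999 = 495.320 g/mol, of which 191.988 g is O.
So O makes up 191.988/495.320 = 0.3876 of the mass, i.e. 38.76%.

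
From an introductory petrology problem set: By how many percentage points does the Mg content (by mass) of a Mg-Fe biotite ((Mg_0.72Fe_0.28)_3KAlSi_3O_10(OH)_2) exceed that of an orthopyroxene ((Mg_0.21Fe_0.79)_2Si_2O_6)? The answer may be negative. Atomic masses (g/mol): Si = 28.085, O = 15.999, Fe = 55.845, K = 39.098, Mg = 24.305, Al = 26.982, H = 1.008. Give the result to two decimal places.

7.76 percentage points

Mg in (Mg_0.72Fe_0.28)_3KAlSi_3O_10(OH)_2: molar mass 443.748 g/mol; 2.16×24.305 = 52.499 g → 11.83 wt%.
Mg in (Mg_0.21Fe_0.79)_2Si_2O_6: molar mass 250.607 g/mol; 0.42×24.305 = 10.208 g → 4.07 wt%.
Difference = 11.83 − 4.07 = 7.76 percentage points.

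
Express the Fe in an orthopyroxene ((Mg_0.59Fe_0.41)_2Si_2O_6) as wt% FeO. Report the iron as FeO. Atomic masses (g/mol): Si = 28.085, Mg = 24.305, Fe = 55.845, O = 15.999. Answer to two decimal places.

M((Mg_0.59Fe_0.41)_2Si_2O_6) = 226.637 g/mol; M(FeO) = 71.844 g/mol.
Moles FeO per formula unit = 0.82 Fe ÷ 1 = 0.8200.
FeO fraction = (0.8200 × 71.844) / 226.637 = 58.912/226.637 = 0.2599.

25.99 wt%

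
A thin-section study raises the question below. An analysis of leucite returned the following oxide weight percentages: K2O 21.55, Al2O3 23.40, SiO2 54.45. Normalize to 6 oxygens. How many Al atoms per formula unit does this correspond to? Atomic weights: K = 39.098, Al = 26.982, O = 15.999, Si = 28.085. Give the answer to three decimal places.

21.55 wt% K2O ÷ 94.195 g/mol = 0.22878 mol, giving 0.45756 K and 0.22878 O.
23.40 wt% Al2O3 ÷ 101.961 g/mol = 0.22950 mol, giving 0.45900 Al and 0.68850 O.
54.45 wt% SiO2 ÷ 60.083 g/mol = 0.90625 mol, giving 0.90625 Si and 1.81250 O.
Oxygen sums to 2.72978; scaling by 6/2.72978 = 2.19798 puts the formula on 6 O.
Al: 0.45900 × 2.19798 = 1.009 atoms per formula unit.

1.009 Al apfu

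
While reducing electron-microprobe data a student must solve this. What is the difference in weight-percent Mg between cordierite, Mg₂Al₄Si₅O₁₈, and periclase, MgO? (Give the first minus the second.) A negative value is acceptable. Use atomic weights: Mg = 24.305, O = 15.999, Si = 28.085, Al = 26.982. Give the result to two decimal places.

-51.99 percentage points

M(Mg₂Al₄Si₅O₁₈) = 584.945 g/mol, so wt% Mg = 48.610/584.945 × 100 = 8.31%.
M(MgO) = 40.304 g/mol, so wt% Mg = 24.305/40.304 × 100 = 60.30%.
8.31 − 60.30 = -51.99 pp.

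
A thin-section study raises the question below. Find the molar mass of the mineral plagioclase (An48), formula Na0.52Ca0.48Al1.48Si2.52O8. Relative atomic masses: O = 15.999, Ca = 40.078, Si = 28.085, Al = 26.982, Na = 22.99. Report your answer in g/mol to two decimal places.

269.89 g/mol

M = 0.52×22.99 + 0.48×40.078 + 1.48×26.982 + 2.52×28.085 + 8×15.999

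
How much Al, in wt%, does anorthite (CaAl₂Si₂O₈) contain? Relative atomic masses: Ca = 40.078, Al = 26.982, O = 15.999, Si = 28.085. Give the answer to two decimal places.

19.40 wt%

Formula mass = 1*40.078 + 2*26.982 + 2*28.085 + 8*15.999 = 278.204 g/mol, of which 53.964 g is Al.
So Al makes up 53.964/278.204 = 0.1940 of the mass, i.e. 19.40%.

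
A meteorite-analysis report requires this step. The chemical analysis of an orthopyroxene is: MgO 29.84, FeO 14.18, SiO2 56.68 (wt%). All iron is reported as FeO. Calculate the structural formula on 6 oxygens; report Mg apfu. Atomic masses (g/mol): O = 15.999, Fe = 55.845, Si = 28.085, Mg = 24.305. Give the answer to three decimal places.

1.573 Mg apfu

29.84 wt% MgO ÷ 40.304 g/mol = 0.74037 mol, giving 0.74037 Mg and 0.74037 O.
14.18 wt% FeO ÷ 71.844 g/mol = 0.19737 mol, giving 0.19737 Fe and 0.19737 O.
56.68 wt% SiO2 ÷ 60.083 g/mol = 0.94336 mol, giving 0.94336 Si and 1.88672 O.
Oxygen sums to 2.82446; scaling by 6/2.82446 = 2.12430 puts the formula on 6 O.
Mg: 0.74037 × 2.12430 = 1.573 atoms per formula unit.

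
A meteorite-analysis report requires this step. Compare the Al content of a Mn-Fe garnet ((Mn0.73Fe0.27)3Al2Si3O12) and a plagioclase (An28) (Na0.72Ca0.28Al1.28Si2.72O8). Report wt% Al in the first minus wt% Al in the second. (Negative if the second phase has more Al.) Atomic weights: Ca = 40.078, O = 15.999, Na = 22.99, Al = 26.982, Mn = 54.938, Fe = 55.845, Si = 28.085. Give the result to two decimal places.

M((Mn0.73Fe0.27)3Al2Si3O12) = 495.756 g/mol, so wt% Al = 53.964/495.756 × 100 = 10.89%.
M(Na0.72Ca0.28Al1.28Si2.72O8) = 266.695 g/mol, so wt% Al = 34.537/266.695 × 100 = 12.95%.
10.89 − 12.95 = -2.06 pp.

-2.06 percentage points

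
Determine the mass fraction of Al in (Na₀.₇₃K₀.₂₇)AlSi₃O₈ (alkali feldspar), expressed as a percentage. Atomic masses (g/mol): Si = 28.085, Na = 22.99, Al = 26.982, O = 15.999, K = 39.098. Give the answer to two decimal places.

10.12 weight percent

Molar mass of (Na₀.₇₃K₀.₂₇)AlSi₃O₈: 0.73·22.99 + 0.27·39.098 + 1·26.982 + 3·28.085 + 8·15.999 = 266.568 g/mol.
Mass of Al per formula unit: 1 × 26.982 = 26.982 g.
Weight fraction Al = 26.982 / 266.568 = 0.1012.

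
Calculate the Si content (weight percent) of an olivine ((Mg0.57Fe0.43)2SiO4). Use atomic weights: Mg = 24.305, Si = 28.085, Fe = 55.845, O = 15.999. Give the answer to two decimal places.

16.74 weight percent

Molar mass of (Mg0.57Fe0.43)2SiO4: 1.14×24.305 + 0.86×55.845 + 1×28.085 + 4×15.999 = 167.815 g/mol.
Mass of Si per formula unit: 1 × 28.085 = 28.085 g.
Weight fraction Si = 28.085 / 167.815 = 0.1674.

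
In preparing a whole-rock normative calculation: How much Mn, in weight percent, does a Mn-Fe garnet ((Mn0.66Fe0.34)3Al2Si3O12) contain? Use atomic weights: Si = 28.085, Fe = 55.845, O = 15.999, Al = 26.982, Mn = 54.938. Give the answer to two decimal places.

21.93 weight percent

Formula mass = 1.98·54.938 + 1.02·55.845 + 2·26.982 + 3·28.085 + 12·15.999 = 495.946 g/mol, of which 108.777 g is Mn.
So Mn makes up 108.777/495.946 = 0.2193 of the mass, i.e. 21.93%.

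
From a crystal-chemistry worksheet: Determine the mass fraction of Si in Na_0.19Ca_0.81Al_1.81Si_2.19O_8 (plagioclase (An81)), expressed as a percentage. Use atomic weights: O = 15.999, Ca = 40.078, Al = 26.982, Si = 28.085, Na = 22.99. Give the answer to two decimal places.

Formula mass = 0.19·22.99 + 0.81·40.078 + 1.81·26.982 + 2.19·28.085 + 8·15.999 = 275.167 g/mol, of which 61.506 g is Si.
So Si makes up 61.506/275.167 = 0.2235 of the mass, i.e. 22.35%.

22.35 wt%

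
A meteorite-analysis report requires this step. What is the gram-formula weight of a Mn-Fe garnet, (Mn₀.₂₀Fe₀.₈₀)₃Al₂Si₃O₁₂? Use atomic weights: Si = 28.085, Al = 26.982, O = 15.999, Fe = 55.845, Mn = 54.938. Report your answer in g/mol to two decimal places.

M = 0.60×54.938 + 2.40×55.845 + 2×26.982 + 3×28.085 + 12×15.999

497.20 g/mol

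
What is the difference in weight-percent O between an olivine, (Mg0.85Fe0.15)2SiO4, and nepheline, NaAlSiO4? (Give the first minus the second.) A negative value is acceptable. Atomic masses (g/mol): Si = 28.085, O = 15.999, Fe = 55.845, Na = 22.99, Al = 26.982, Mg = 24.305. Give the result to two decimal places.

-2.43 percentage points

M((Mg0.85Fe0.15)2SiO4) = 150.153 g/mol, so wt% O = 63.996/150.153 × 100 = 42.62%.
M(NaAlSiO4) = 142.053 g/mol, so wt% O = 63.996/142.053 × 100 = 45.05%.
42.62 − 45.05 = -2.43 pp.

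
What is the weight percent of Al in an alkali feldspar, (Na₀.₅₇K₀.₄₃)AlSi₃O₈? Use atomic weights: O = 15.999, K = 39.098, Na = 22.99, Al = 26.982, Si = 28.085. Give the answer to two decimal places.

M((Na₀.₅₇K₀.₄₃)AlSi₃O₈) = 269.145 g/mol.
Al contributes 1 × 26.982 = 26.982 g per mole.
26.982/269.145 = 0.1003 → 10.03%.

10.03 mass %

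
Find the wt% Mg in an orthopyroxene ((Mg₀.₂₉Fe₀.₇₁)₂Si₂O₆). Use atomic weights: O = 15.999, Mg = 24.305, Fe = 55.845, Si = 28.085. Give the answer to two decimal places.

5.74 wt%

Molar mass of (Mg₀.₂₉Fe₀.₇₁)₂Si₂O₆: 0.58·24.305 + 1.42·55.845 + 2·28.085 + 6·15.999 = 245.561 g/mol.
Mass of Mg per formula unit: 0.58 × 24.305 = 14.097 g.
Weight fraction Mg = 14.097 / 245.561 = 0.0574.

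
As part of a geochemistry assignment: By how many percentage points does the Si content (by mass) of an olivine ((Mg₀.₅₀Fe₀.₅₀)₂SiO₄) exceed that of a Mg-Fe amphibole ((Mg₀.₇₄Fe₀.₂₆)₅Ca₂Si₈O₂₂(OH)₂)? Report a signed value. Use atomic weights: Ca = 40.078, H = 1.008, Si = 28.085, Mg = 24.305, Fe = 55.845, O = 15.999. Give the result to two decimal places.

-10.02 percentage points

First mineral: 28.085 g Si in 172.231 g formula = 16.31 wt% Si.
Second mineral: 224.680 g Si in 853.355 g formula = 26.33 wt% Si.
16.31% − 26.33% gives a difference of -10.02 percentage points.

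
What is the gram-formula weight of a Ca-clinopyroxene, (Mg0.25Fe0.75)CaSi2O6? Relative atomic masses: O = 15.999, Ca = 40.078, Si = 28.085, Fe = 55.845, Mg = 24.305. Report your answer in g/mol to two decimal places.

240.20 g/mol

The formula mass is the sum 0.25*24.305 + 0.75*55.845 + 1*40.078 + 2*28.085 + 6*15.999.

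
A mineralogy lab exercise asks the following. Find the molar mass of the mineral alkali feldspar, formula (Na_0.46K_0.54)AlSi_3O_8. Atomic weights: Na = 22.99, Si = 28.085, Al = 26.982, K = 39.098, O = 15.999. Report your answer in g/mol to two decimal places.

270.92 g/mol

M = 0.46·22.99 + 0.54·39.098 + 1·26.982 + 3·28.085 + 8·15.999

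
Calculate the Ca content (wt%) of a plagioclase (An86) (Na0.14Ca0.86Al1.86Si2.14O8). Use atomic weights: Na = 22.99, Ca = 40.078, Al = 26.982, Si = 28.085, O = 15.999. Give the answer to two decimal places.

Molar mass of Na0.14Ca0.86Al1.86Si2.14O8: 0.14*22.99 + 0.86*40.078 + 1.86*26.982 + 2.14*28.085 + 8*15.999 = 275.966 g/mol.
Mass of Ca per formula unit: 0.86 × 40.078 = 34.467 g.
Weight fraction Ca = 34.467 / 275.966 = 0.1249.

12.49 wt%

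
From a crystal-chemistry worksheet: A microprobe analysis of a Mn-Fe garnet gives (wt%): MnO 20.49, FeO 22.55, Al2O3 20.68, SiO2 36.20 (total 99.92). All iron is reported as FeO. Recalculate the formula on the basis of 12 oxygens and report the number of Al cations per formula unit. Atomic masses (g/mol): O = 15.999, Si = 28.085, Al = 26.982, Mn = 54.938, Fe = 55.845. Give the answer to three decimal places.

20.49 wt% MnO ÷ 70.937 g/mol = 0.28885 mol, giving 0.28885 Mn and 0.28885 O.
22.55 wt% FeO ÷ 71.844 g/mol = 0.31387 mol, giving 0.31387 Fe and 0.31387 O.
20.68 wt% Al2O3 ÷ 101.961 g/mol = 0.20282 mol, giving 0.40564 Al and 0.60846 O.
36.20 wt% SiO2 ÷ 60.083 g/mol = 0.60250 mol, giving 0.60250 Si and 1.20500 O.
Oxygen sums to 2.41618; scaling by 12/2.41618 = 4.96652 puts the formula on 12 O.
Al: 0.40564 × 4.96652 = 2.015 atoms per formula unit.

2.015 Al apfu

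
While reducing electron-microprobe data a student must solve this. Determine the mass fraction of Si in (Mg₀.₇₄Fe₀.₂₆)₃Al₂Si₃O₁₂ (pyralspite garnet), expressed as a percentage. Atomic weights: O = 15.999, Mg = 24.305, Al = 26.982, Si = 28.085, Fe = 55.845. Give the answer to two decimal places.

M((Mg₀.₇₄Fe₀.₂₆)₃Al₂Si₃O₁₂) = 427.723 g/mol.
Si contributes 3 × 28.085 = 84.255 g per mole.
84.255/427.723 = 0.1970 → 19.70%.

19.70 mass %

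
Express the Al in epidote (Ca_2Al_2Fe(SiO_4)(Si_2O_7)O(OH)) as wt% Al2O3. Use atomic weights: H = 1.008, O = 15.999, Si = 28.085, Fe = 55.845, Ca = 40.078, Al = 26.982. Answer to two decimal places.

Molar mass of Ca_2Al_2Fe(SiO_4)(Si_2O_7)O(OH) = 2×40.078 + 2×26.982 + 1×55.845 + 3×28.085 + 13×15.999 + 1×1.008 = 483.215 g/mol.
Each formula unit contains 2 Al, equivalent to 2/2 = 1.0000 mol Al2O3.
M(Al2O3) = 2×26.982 + 3×15.999 = 101.961 g/mol.
Mass of Al2O3 per formula unit = 1.0000 × 101.961 = 101.961 g.
Al2O3 wt% = 101.961 / 483.215 × 100 = 21.10%.

21.10 wt%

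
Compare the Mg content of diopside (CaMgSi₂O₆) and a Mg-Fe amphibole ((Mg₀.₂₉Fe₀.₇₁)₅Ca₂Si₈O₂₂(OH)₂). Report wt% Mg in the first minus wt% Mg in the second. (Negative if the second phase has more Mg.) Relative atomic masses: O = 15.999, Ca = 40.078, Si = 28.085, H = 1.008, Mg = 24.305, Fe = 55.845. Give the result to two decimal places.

7.41 percentage points

Mg in CaMgSi₂O₆: molar mass 216.547 g/mol; 1×24.305 = 24.305 g → 11.22 wt%.
Mg in (Mg₀.₂₉Fe₀.₇₁)₅Ca₂Si₈O₂₂(OH)₂: molar mass 924.320 g/mol; 1.45×24.305 = 35.242 g → 3.81 wt%.
Difference = 11.22 − 3.81 = 7.41 percentage points.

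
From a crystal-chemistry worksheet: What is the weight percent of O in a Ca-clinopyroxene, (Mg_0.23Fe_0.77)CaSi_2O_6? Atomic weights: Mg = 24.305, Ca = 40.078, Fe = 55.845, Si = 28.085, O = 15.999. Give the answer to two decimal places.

39.86 wt%

Molar mass of (Mg_0.23Fe_0.77)CaSi_2O_6: 0.23·24.305 + 0.77·55.845 + 1·40.078 + 2·28.085 + 6·15.999 = 240.833 g/mol.
Mass of O per formula unit: 6 × 15.999 = 95.994 g.
Weight fraction O = 95.994 / 240.833 = 0.3986.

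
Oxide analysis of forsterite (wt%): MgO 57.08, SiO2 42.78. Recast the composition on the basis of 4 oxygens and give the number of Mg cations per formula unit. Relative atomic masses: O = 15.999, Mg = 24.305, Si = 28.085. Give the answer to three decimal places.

1.995 Mg apfu

57.08 wt% MgO ÷ 40.304 g/mol = 1.41624 mol, giving 1.41624 Mg and 1.41624 O.
42.78 wt% SiO2 ÷ 60.083 g/mol = 0.71202 mol, giving 0.71202 Si and 1.42404 O.
Oxygen sums to 2.84028; scaling by 4/2.84028 = 1.40831 puts the formula on 4 O.
Mg: 1.41624 × 1.40831 = 1.995 atoms per formula unit.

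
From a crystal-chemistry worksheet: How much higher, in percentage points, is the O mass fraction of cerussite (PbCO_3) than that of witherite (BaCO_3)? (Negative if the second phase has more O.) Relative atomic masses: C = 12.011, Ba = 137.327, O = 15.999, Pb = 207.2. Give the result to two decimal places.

-6.36 percentage points

O in PbCO_3: molar mass 267.208 g/mol; 3×15.999 = 47.997 g → 17.96 wt%.
O in BaCO_3: molar mass 197.335 g/mol; 3×15.999 = 47.997 g → 24.32 wt%.
Difference = 17.96 − 24.32 = -6.36 percentage points.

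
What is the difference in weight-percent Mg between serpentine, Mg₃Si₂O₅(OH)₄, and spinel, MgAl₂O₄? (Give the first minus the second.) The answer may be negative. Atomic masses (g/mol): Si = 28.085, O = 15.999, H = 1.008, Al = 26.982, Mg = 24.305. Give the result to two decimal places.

9.23 percentage points

First mineral: 72.915 g Mg in 277.108 g formula = 26.31 wt% Mg.
Second mineral: 24.305 g Mg in 142.265 g formula = 17.08 wt% Mg.
26.31% − 17.08% gives a difference of 9.23 percentage points.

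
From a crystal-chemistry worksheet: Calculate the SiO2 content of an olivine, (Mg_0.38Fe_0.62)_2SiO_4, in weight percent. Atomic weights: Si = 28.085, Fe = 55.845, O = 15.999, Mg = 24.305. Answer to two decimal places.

33.42 wt%

M((Mg_0.38Fe_0.62)_2SiO_4) = 179.801 g/mol; M(SiO2) = 60.083 g/mol.
Moles SiO2 per formula unit = 1 Si ÷ 1 = 1.0000.
SiO2 fraction = (1.0000 × 60.083) / 179.801 = 60.083/179.801 = 0.3342.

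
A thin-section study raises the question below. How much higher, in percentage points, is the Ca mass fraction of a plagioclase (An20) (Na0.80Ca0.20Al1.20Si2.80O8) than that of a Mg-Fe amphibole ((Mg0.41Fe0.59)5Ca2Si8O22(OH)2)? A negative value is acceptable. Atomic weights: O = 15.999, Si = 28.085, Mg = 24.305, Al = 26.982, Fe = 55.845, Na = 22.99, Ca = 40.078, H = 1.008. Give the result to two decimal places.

-5.83 percentage points

M(Na0.80Ca0.20Al1.20Si2.80O8) = 265.416 g/mol, so wt% Ca = 8.016/265.416 × 100 = 3.02%.
M((Mg0.41Fe0.59)5Ca2Si8O22(OH)2) = 905.396 g/mol, so wt% Ca = 80.156/905.396 × 100 = 8.85%.
3.02 − 8.85 = -5.83 pp.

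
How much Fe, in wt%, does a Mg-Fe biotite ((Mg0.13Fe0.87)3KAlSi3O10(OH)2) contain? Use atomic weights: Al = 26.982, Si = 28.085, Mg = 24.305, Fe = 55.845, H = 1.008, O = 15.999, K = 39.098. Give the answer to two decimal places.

29.18 wt%

M((Mg0.13Fe0.87)3KAlSi3O10(OH)2) = 499.573 g/mol.
Fe contributes 2.61 × 55.845 = 145.755 g per mole.
145.755/499.573 = 0.2918 → 29.18%.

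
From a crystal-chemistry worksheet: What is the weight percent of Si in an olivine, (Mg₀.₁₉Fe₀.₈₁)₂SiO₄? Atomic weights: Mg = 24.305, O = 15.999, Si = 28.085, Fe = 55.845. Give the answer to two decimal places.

M((Mg₀.₁₉Fe₀.₈₁)₂SiO₄) = 191.786 g/mol.
Si contributes 1 × 28.085 = 28.085 g per mole.
28.085/191.786 = 0.1464 → 14.64%.

14.64 weight percent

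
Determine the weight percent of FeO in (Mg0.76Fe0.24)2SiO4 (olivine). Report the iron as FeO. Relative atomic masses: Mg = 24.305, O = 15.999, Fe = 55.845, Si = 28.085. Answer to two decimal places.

22.13 wt%

M((Mg0.76Fe0.24)2SiO4) = 155.830 g/mol; M(FeO) = 71.844 g/mol.
Moles FeO per formula unit = 0.48 Fe ÷ 1 = 0.4800.
FeO fraction = (0.4800 × 71.844) / 155.830 = 34.485/155.830 = 0.2213.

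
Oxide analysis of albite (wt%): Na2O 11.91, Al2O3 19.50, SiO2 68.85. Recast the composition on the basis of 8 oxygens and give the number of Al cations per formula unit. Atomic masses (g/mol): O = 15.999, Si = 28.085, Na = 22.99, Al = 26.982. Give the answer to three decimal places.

1.001 Al apfu

Na2O (M=61.979): mol = 0.19216; Na = 0.38432, O = 0.19216.
Al2O3 (M=101.961): mol = 0.19125; Al = 0.38250, O = 0.57375.
SiO2 (M=60.083): mol = 1.14591; Si = 1.14591, O = 2.29182.
ΣO = 3.05773; factor = 8/ΣO = 2.61632.
Al apfu = 0.38250 × 2.61632 = 1.001.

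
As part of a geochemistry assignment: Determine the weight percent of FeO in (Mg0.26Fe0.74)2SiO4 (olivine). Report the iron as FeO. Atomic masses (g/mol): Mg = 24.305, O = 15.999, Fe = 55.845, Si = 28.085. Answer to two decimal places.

56.75 wt%

Molar mass of (Mg0.26Fe0.74)2SiO4 = 0.52×24.305 + 1.48×55.845 + 1×28.085 + 4×15.999 = 187.370 g/mol.
Each formula unit contains 1.48 Fe, equivalent to 1.48/1 = 1.4800 mol FeO.
M(FeO) = 1×55.845 + 1×15.999 = 71.844 g/mol.
Mass of FeO per formula unit = 1.4800 × 71.844 = 106.329 g.
FeO wt% = 106.329 / 187.370 × 100 = 56.75%.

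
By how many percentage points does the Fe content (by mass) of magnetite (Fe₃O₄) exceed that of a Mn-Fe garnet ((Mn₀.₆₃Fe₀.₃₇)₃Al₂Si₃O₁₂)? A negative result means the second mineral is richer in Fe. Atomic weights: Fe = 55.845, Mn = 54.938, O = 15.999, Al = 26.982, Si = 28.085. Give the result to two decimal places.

59.86 percentage points

M(Fe₃O₄) = 231.531 g/mol, so wt% Fe = 167.535/231.531 × 100 = 72.36%.
M((Mn₀.₆₃Fe₀.₃₇)₃Al₂Si₃O₁₂) = 496.028 g/mol, so wt% Fe = 61.988/496.028 × 100 = 12.50%.
72.36 − 12.50 = 59.86 pp.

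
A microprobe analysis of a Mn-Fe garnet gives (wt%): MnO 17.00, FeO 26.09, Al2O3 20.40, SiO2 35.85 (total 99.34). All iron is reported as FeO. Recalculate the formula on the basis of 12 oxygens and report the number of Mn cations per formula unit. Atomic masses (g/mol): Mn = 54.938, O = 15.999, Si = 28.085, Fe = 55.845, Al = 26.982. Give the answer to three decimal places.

17.00 wt% MnO ÷ 70.937 g/mol = 0.23965 mol, giving 0.23965 Mn and 0.23965 O.
26.09 wt% FeO ÷ 71.844 g/mol = 0.36315 mol, giving 0.36315 Fe and 0.36315 O.
20.40 wt% Al2O3 ÷ 101.961 g/mol = 0.20008 mol, giving 0.40016 Al and 0.60024 O.
35.85 wt% SiO2 ÷ 60.083 g/mol = 0.59667 mol, giving 0.59667 Si and 1.19334 O.
Oxygen sums to 2.39638; scaling by 12/2.39638 = 5.00755 puts the formula on 12 O.
Mn: 0.23965 × 5.00755 = 1.200 atoms per formula unit.

1.200 Mn apfu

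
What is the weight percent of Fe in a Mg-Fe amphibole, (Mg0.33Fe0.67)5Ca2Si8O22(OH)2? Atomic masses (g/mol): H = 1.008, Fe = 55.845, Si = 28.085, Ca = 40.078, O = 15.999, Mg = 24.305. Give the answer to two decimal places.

20.38 weight percent

Molar mass of (Mg0.33Fe0.67)5Ca2Si8O22(OH)2: 1.65*24.305 + 3.35*55.845 + 2*40.078 + 8*28.085 + 24*15.999 + 2*1.008 = 918.012 g/mol.
Mass of Fe per formula unit: 3.35 × 55.845 = 187.081 g.
Weight fraction Fe = 187.081 / 918.012 = 0.2038.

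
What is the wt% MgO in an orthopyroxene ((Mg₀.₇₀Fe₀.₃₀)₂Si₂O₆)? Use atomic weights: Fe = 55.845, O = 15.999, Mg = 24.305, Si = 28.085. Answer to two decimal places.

Formula mass = 219.698 g/mol.
1.40 Mg → 1.4000 mol MgO per formula unit; M(MgO) = 40.304, so MgO mass = 56.426 g.
56.426/219.698 × 100 = 25.68 wt%.

25.68 wt%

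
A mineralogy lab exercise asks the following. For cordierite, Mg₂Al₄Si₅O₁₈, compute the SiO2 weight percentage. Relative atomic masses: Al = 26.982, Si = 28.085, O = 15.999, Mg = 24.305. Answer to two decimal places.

51.36 wt%

Molar mass of Mg₂Al₄Si₅O₁₈ = 2*24.305 + 4*26.982 + 5*28.085 + 18*15.999 = 584.945 g/mol.
Each formula unit contains 5 Si, equivalent to 5/1 = 5.0000 mol SiO2.
M(SiO2) = 1×28.085 + 2×15.999 = 60.083 g/mol.
Mass of SiO2 per formula unit = 5.0000 × 60.083 = 300.415 g.
SiO2 wt% = 300.415 / 584.945 × 100 = 51.36%.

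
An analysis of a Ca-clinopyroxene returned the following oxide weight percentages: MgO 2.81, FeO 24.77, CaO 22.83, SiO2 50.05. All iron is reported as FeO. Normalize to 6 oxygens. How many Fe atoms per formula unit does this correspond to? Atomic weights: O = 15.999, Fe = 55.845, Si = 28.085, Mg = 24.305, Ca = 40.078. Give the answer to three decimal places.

2.81 wt% MgO ÷ 40.304 g/mol = 0.06972 mol, giving 0.06972 Mg and 0.06972 O.
24.77 wt% FeO ÷ 71.844 g/mol = 0.34477 mol, giving 0.34477 Fe and 0.34477 O.
22.83 wt% CaO ÷ 56.077 g/mol = 0.40712 mol, giving 0.40712 Ca and 0.40712 O.
50.05 wt% SiO2 ÷ 60.083 g/mol = 0.83301 mol, giving 0.83301 Si and 1.66602 O.
Oxygen sums to 2.48763; scaling by 6/2.48763 = 2.41193 puts the formula on 6 O.
Fe: 0.34477 × 2.41193 = 0.832 atoms per formula unit.

0.832 Fe apfu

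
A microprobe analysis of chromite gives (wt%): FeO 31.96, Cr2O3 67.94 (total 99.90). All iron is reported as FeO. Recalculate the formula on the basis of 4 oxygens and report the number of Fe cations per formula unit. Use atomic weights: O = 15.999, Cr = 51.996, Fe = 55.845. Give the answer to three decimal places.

FeO (M=71.844): mol = 0.44485; Fe = 0.44485, O = 0.44485.
Cr2O3 (M=151.989): mol = 0.44701; Cr = 0.89402, O = 1.34103.
ΣO = 1.78588; factor = 4/ΣO = 2.23979.
Fe apfu = 0.44485 × 2.23979 = 0.996.

0.996 Fe apfu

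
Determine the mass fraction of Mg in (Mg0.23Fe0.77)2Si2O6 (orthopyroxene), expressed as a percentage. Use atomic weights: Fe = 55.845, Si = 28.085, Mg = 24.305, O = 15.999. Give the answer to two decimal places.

Molar mass of (Mg0.23Fe0.77)2Si2O6: 0.46·24.305 + 1.54·55.845 + 2·28.085 + 6·15.999 = 249.346 g/mol.
Mass of Mg per formula unit: 0.46 × 24.305 = 11.180 g.
Weight fraction Mg = 11.180 / 249.346 = 0.0448.

4.48 mass %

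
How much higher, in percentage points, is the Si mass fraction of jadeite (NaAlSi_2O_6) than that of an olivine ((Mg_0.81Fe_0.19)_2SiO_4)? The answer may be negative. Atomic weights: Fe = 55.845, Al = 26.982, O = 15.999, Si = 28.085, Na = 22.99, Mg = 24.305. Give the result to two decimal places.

First mineral: 56.170 g Si in 202.136 g formula = 27.79 wt% Si.
Second mineral: 28.085 g Si in 152.676 g formula = 18.40 wt% Si.
27.79% − 18.40% gives a difference of 9.39 percentage points.

9.39 percentage points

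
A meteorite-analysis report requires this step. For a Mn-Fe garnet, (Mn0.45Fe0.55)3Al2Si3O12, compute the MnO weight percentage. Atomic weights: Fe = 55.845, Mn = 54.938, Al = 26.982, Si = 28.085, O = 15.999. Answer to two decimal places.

19.29 wt%

Molar mass of (Mn0.45Fe0.55)3Al2Si3O12 = 1.35×54.938 + 1.65×55.845 + 2×26.982 + 3×28.085 + 12×15.999 = 496.518 g/mol.
Each formula unit contains 1.35 Mn, equivalent to 1.35/1 = 1.3500 mol MnO.
M(MnO) = 1×54.938 + 1×15.999 = 70.937 g/mol.
Mass of MnO per formula unit = 1.3500 × 70.937 = 95.765 g.
MnO wt% = 95.765 / 496.518 × 100 = 19.29%.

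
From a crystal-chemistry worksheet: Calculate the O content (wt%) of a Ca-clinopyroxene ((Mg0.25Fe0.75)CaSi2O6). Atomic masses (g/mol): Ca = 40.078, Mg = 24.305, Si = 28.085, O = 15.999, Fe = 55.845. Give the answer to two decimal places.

39.96 wt%

M((Mg0.25Fe0.75)CaSi2O6) = 240.202 g/mol.
O contributes 6 × 15.999 = 95.994 g per mole.
95.994/240.202 = 0.3996 → 39.96%.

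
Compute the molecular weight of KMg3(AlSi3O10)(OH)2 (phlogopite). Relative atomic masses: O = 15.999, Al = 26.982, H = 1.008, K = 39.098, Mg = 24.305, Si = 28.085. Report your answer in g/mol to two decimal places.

M = 1(39.098) + 3(24.305) + 1(26.982) + 3(28.085) + 12(15.999) + 2(1.008)

417.25 g/mol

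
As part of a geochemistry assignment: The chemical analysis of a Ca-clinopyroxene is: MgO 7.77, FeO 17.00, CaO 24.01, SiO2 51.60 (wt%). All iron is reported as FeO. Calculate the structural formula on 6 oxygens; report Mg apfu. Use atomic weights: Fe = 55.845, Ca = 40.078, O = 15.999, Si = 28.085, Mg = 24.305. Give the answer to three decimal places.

0.449 Mg apfu

MgO: 7.77/40.304 = 0.19278 mol → 0.19278 mol Mg, 0.19278 mol O.
FeO: 17.00/71.844 = 0.23662 mol → 0.23662 mol Fe, 0.23662 mol O.
CaO: 24.01/56.077 = 0.42816 mol → 0.42816 mol Ca, 0.42816 mol O.
SiO2: 51.60/60.083 = 0.85881 mol → 0.85881 mol Si, 1.71762 mol O.
Total oxygen = 2.57518 mol. Normalization factor = 6/2.57518 = 2.32993.
Mg per 6 O = 0.19278 × 2.32993 = 0.449.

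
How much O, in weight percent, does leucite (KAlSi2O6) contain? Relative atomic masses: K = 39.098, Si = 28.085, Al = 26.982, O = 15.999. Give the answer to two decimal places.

M(KAlSi2O6) = 218.244 g/mol.
O contributes 6 × 15.999 = 95.994 g per mole.
95.994/218.244 = 0.4398 → 43.98%.

43.98 weight percent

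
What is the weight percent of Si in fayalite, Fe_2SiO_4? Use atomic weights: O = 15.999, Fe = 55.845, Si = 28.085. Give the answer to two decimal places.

13.78 wt%

Formula mass = 2*55.845 + 1*28.085 + 4*15.999 = 203.771 g/mol, of which 28.085 g is Si.
So Si makes up 28.085/203.771 = 0.1378 of the mass, i.e. 13.78%.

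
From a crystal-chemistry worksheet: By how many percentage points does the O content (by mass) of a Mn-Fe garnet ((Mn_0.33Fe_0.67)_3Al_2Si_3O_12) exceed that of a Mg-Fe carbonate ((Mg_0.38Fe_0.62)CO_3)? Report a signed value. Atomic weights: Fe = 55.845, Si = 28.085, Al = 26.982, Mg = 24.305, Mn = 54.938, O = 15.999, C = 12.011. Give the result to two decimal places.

M((Mn_0.33Fe_0.67)_3Al_2Si_3O_12) = 496.844 g/mol, so wt% O = 191.988/496.844 × 100 = 38.64%.
M((Mg_0.38Fe_0.62)CO_3) = 103.868 g/mol, so wt% O = 47.997/103.868 × 100 = 46.21%.
38.64 − 46.21 = -7.57 pp.

-7.57 percentage points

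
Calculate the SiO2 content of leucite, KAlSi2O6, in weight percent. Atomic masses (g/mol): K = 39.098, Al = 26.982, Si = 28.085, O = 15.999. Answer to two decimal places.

M(KAlSi2O6) = 218.244 g/mol; M(SiO2) = 60.083 g/mol.
Moles SiO2 per formula unit = 2 Si ÷ 1 = 2.0000.
SiO2 fraction = (2.0000 × 60.083) / 218.244 = 120.166/218.244 = 0.5506.

55.06 wt%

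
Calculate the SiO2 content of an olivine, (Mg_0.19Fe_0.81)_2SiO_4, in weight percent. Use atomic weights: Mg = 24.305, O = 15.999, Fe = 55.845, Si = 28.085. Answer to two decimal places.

Molar mass of (Mg_0.19Fe_0.81)_2SiO_4 = 0.38×24.305 + 1.62×55.845 + 1×28.085 + 4×15.999 = 191.786 g/mol.
Each formula unit contains 1 Si, equivalent to 1/1 = 1.0000 mol SiO2.
M(SiO2) = 1×28.085 + 2×15.999 = 60.083 g/mol.
Mass of SiO2 per formula unit = 1.0000 × 60.083 = 60.083 g.
SiO2 wt% = 60.083 / 191.786 × 100 = 31.33%.

31.33 wt%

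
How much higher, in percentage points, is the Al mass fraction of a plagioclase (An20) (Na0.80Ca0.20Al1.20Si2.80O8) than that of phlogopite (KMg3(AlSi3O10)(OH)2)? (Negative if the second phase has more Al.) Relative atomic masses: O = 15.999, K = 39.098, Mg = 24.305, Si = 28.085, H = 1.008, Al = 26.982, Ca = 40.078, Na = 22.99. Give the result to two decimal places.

M(Na0.80Ca0.20Al1.20Si2.80O8) = 265.416 g/mol, so wt% Al = 32.378/265.416 × 100 = 12.20%.
M(KMg3(AlSi3O10)(OH)2) = 417.254 g/mol, so wt% Al = 26.982/417.254 × 100 = 6.47%.
12.20 − 6.47 = 5.73 pp.

5.73 percentage points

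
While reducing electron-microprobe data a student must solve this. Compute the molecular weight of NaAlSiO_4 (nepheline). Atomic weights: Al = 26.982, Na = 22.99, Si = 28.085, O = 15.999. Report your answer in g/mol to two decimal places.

142.05 g/mol

M = 1(22.99) + 1(26.982) + 1(28.085) + 4(15.999)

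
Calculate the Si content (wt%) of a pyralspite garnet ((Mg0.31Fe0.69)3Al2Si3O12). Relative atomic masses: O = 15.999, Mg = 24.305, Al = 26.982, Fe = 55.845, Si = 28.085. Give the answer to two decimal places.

17.99 wt%

Formula mass = 0.93·24.305 + 2.07·55.845 + 2·26.982 + 3·28.085 + 12·15.999 = 468.410 g/mol, of which 84.255 g is Si.
So Si makes up 84.255/468.410 = 0.1799 of the mass, i.e. 17.99%.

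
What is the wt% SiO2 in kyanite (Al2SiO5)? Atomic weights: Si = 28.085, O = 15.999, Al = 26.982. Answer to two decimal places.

Formula mass = 162.044 g/mol.
1 Si → 1.0000 mol SiO2 per formula unit; M(SiO2) = 60.083, so SiO2 mass = 60.083 g.
60.083/162.044 × 100 = 37.08 wt%.

37.08 wt%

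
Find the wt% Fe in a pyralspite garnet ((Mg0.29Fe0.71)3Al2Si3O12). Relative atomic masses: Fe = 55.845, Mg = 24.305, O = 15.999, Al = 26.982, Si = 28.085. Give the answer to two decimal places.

25.29 mass %

M((Mg0.29Fe0.71)3Al2Si3O12) = 470.302 g/mol.
Fe contributes 2.13 × 55.845 = 118.950 g per mole.
118.950/470.302 = 0.2529 → 25.29%.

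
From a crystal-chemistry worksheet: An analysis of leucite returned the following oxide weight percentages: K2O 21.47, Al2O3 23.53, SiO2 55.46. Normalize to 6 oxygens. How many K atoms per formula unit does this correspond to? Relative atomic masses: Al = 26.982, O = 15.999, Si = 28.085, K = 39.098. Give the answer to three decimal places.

0.989 K apfu

K2O (M=94.195): mol = 0.22793; K = 0.45586, O = 0.22793.
Al2O3 (M=101.961): mol = 0.23077; Al = 0.46154, O = 0.69231.
SiO2 (M=60.083): mol = 0.92306; Si = 0.92306, O = 1.84612.
ΣO = 2.76636; factor = 6/ΣO = 2.16892.
K apfu = 0.45586 × 2.16892 = 0.989.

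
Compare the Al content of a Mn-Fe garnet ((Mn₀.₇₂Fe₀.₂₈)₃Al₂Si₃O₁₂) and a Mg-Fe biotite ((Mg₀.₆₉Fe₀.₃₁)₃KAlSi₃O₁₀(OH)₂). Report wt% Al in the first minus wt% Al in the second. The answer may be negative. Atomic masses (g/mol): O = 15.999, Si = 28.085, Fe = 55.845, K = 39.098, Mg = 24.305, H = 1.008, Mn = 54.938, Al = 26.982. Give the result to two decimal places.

4.84 percentage points

Al in (Mn₀.₇₂Fe₀.₂₈)₃Al₂Si₃O₁₂: molar mass 495.783 g/mol; 2×26.982 = 53.964 g → 10.88 wt%.
Al in (Mg₀.₆₉Fe₀.₃₁)₃KAlSi₃O₁₀(OH)₂: molar mass 446.586 g/mol; 1×26.982 = 26.982 g → 6.04 wt%.
Difference = 10.88 − 6.04 = 4.84 percentage points.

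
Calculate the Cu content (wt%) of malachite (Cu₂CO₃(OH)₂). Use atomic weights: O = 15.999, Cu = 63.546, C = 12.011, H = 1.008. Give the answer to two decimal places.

M(Cu₂CO₃(OH)₂) = 221.114 g/mol.
Cu contributes 2 × 63.546 = 127.092 g per mole.
127.092/221.114 = 0.5748 → 57.48%.

57.48 wt%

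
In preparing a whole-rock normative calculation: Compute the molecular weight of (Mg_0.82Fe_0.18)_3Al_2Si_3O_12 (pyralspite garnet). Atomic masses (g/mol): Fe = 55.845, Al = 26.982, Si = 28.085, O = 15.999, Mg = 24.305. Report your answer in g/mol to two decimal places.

420.15 g/mol

Mg: 2.46 × 24.305 = 59.7903
Fe: 0.54 × 55.845 = 30.1563
Al: 2 × 26.982 = 53.9640
Si: 3 × 28.085 = 84.2550
O: 12 × 15.999 = 191.9880
Summing the contributions gives the formula mass.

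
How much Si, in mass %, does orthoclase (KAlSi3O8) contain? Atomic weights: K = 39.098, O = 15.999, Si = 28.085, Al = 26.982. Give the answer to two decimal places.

Formula mass = 1·39.098 + 1·26.982 + 3·28.085 + 8·15.999 = 278.327 g/mol, of which 84.255 g is Si.
So Si makes up 84.255/278.327 = 0.3027 of the mass, i.e. 30.27%.

30.27 mass %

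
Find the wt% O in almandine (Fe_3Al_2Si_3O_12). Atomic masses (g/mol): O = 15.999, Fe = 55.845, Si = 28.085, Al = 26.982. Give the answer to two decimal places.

38.57 weight percent

M(Fe_3Al_2Si_3O_12) = 497.742 g/mol.
O contributes 12 × 15.999 = 191.988 g per mole.
191.988/497.742 = 0.3857 → 38.57%.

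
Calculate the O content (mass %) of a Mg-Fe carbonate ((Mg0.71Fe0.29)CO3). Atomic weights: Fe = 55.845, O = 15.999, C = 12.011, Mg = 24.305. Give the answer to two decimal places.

Molar mass of (Mg0.71Fe0.29)CO3: 0.71*24.305 + 0.29*55.845 + 1*12.011 + 3*15.999 = 93.460 g/mol.
Mass of O per formula unit: 3 × 15.999 = 47.997 g.
Weight fraction O = 47.997 / 93.460 = 0.5136.

51.36 mass %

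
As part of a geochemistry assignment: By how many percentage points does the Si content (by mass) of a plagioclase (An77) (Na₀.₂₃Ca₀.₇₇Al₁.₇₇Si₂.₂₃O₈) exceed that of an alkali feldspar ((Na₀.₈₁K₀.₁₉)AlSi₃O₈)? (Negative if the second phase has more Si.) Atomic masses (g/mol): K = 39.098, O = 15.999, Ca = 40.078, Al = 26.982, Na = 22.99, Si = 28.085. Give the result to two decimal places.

-8.95 percentage points

First mineral: 62.630 g Si in 274.527 g formula = 22.81 wt% Si.
Second mineral: 84.255 g Si in 265.280 g formula = 31.76 wt% Si.
22.81% − 31.76% gives a difference of -8.95 percentage points.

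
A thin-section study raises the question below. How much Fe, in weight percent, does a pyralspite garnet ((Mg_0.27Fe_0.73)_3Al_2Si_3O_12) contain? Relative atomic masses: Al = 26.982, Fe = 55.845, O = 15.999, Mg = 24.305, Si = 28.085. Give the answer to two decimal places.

25.90 weight percent

Molar mass of (Mg_0.27Fe_0.73)_3Al_2Si_3O_12: 0.81*24.305 + 2.19*55.845 + 2*26.982 + 3*28.085 + 12*15.999 = 472.195 g/mol.
Mass of Fe per formula unit: 2.19 × 55.845 = 122.301 g.
Weight fraction Fe = 122.301 / 472.195 = 0.2590.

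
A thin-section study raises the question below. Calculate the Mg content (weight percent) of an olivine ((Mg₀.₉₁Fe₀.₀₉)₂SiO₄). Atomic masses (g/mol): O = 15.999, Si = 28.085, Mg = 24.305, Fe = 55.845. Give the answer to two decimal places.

30.22 weight percent

Molar mass of (Mg₀.₉₁Fe₀.₀₉)₂SiO₄: 1.82×24.305 + 0.18×55.845 + 1×28.085 + 4×15.999 = 146.368 g/mol.
Mass of Mg per formula unit: 1.82 × 24.305 = 44.235 g.
Weight fraction Mg = 44.235 / 146.368 = 0.3022.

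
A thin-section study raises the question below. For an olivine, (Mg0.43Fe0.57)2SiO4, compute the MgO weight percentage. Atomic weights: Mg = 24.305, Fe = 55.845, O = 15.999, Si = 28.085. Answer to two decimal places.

Molar mass of (Mg0.43Fe0.57)2SiO4 = 0.86·24.305 + 1.14·55.845 + 1·28.085 + 4·15.999 = 176.647 g/mol.
Each formula unit contains 0.86 Mg, equivalent to 0.86/1 = 0.8600 mol MgO.
M(MgO) = 1×24.305 + 1×15.999 = 40.304 g/mol.
Mass of MgO per formula unit = 0.8600 × 40.304 = 34.661 g.
MgO wt% = 34.661 / 176.647 × 100 = 19.62%.

19.62 wt%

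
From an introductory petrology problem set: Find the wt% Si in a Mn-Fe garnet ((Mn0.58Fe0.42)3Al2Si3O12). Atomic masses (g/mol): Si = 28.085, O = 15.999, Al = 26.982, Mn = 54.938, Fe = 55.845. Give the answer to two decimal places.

Formula mass = 1.74·54.938 + 1.26·55.845 + 2·26.982 + 3·28.085 + 12·15.999 = 496.164 g/mol, of which 84.255 g is Si.
So Si makes up 84.255/496.164 = 0.1698 of the mass, i.e. 16.98%.

16.98 wt%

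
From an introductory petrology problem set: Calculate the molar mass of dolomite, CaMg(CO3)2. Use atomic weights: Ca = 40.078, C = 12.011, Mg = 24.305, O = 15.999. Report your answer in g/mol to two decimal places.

184.40 g/mol

Ca: 1 × 40.078 = 40.0780
Mg: 1 × 24.305 = 24.3050
C: 2 × 12.011 = 24.0220
O: 6 × 15.999 = 95.9940
Summing the contributions gives the formula mass.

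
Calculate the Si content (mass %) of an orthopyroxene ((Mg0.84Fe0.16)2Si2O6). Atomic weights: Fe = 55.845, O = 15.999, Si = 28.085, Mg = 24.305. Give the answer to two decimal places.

Formula mass = 1.68·24.305 + 0.32·55.845 + 2·28.085 + 6·15.999 = 210.867 g/mol, of which 56.170 g is Si.
So Si makes up 56.170/210.867 = 0.2664 of the mass, i.e. 26.64%.

26.64 mass %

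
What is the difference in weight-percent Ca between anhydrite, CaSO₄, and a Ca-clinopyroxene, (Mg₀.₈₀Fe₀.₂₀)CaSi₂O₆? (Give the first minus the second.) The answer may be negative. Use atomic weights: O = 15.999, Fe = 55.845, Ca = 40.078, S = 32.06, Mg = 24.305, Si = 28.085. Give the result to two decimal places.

Ca in CaSO₄: molar mass 136.134 g/mol; 1×40.078 = 40.078 g → 29.44 wt%.
Ca in (Mg₀.₈₀Fe₀.₂₀)CaSi₂O₆: molar mass 222.855 g/mol; 1×40.078 = 40.078 g → 17.98 wt%.
Difference = 29.44 − 17.98 = 11.46 percentage points.

11.46 percentage points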